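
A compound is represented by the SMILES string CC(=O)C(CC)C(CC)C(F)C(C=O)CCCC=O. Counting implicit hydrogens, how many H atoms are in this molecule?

25

Walk through each heavy atom and fill implicit hydrogens from standard valence (C 4, N 3, O 2, S 2, halogen 1):
  atom 1: C, bond orders sum to 1 (valence 4) → 3 H
  atom 2: C, bond orders sum to 4 (valence 4) → 0 H
  atom 3: O, bond orders sum to 2 (valence 2) → 0 H
  atom 4: C, bond orders sum to 3 (valence 4) → 1 H
  atom 5: C, bond orders sum to 2 (valence 4) → 2 H
  atom 6: C, bond orders sum to 1 (valence 4) → 3 H
  atom 7: C, bond orders sum to 3 (valence 4) → 1 H
  atom 8: C, bond orders sum to 2 (valence 4) → 2 H
  atom 9: C, bond orders sum to 1 (valence 4) → 3 H
  atom 10: C, bond orders sum to 3 (valence 4) → 1 H
  atom 11: F (halogen, monovalent) → 0 H
  atom 12: C, bond orders sum to 3 (valence 4) → 1 H
  atom 13: C, bond orders sum to 3 (valence 4) → 1 H
  atom 14: O, bond orders sum to 2 (valence 2) → 0 H
  atom 15: C, bond orders sum to 2 (valence 4) → 2 H
  atom 16: C, bond orders sum to 2 (valence 4) → 2 H
  atom 17: C, bond orders sum to 2 (valence 4) → 2 H
  atom 18: C, bond orders sum to 3 (valence 4) → 1 H
  atom 19: O, bond orders sum to 2 (valence 2) → 0 H
Total hydrogens: 25.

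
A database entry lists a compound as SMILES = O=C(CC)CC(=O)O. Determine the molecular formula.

Walk through each heavy atom and fill implicit hydrogens from standard valence (C 4, N 3, O 2, S 2, halogen 1):
  atom 1: O, bond orders sum to 2 (valence 2) → 0 H
  atom 2: C, bond orders sum to 4 (valence 4) → 0 H
  atom 3: C, bond orders sum to 2 (valence 4) → 2 H
  atom 4: C, bond orders sum to 1 (valence 4) → 3 H
  atom 5: C, bond orders sum to 2 (valence 4) → 2 H
  atom 6: C, bond orders sum to 4 (valence 4) → 0 H
  atom 7: O, bond orders sum to 2 (valence 2) → 0 H
  atom 8: O, bond orders sum to 1 (valence 2) → 1 H
Totals → C:5, H:8, O:3.
In Hill order: C5H8O3.

C5H8O3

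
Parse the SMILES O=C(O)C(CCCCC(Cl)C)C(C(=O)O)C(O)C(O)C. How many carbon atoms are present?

Count every carbon token in the SMILES (each C, including those in ring-closure positions and inside branches).
Carbon count: 13.

13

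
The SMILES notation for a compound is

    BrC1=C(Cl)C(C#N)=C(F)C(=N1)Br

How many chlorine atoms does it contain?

1

Scan the SMILES for Cl atoms (remember two-letter symbols like Cl and Br are single atoms).
Chlorine count: 1.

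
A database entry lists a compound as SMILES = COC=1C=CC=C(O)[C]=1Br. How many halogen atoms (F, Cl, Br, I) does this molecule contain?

Halogen atoms appear at heavy-atom position 10 (1×Br).
Other groups present: 1 ether, 1 hydroxyl.
Halogen count: 1.

1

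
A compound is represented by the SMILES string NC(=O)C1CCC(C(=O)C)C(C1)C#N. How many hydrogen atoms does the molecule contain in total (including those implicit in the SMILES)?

Walk through each heavy atom and fill implicit hydrogens from standard valence (C 4, N 3, O 2, S 2, halogen 1):
  atom 1: N, bond orders sum to 1 (valence 3) → 2 H
  atom 2: C, bond orders sum to 4 (valence 4) → 0 H
  atom 3: O, bond orders sum to 2 (valence 2) → 0 H
  atom 4: C, bond orders sum to 3 (valence 4) → 1 H
  atom 5: C, bond orders sum to 2 (valence 4) → 2 H
  atom 6: C, bond orders sum to 2 (valence 4) → 2 H
  atom 7: C, bond orders sum to 3 (valence 4) → 1 H
  atom 8: C, bond orders sum to 4 (valence 4) → 0 H
  atom 9: O, bond orders sum to 2 (valence 2) → 0 H
  atom 10: C, bond orders sum to 1 (valence 4) → 3 H
  atom 11: C, bond orders sum to 3 (valence 4) → 1 H
  atom 12: C, bond orders sum to 2 (valence 4) → 2 H
  atom 13: C, bond orders sum to 4 (valence 4) → 0 H
  atom 14: N, bond orders sum to 3 (valence 3) → 0 H
Total hydrogens: 14.

14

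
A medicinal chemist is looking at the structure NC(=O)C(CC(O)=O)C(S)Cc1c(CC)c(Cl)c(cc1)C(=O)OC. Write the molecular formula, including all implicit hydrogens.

Walk through each heavy atom and fill implicit hydrogens from standard valence (C 4, N 3, O 2, S 2, halogen 1); for lowercase aromatic atoms, an aromatic c carries 1 H when it has two neighbours and 0 H with three, and aromatic n carries 0 H:
  atom 1: N, bond orders sum to 1 (valence 3) → 2 H
  atom 2: C, bond orders sum to 4 (valence 4) → 0 H
  atom 3: O, bond orders sum to 2 (valence 2) → 0 H
  atom 4: C, bond orders sum to 3 (valence 4) → 1 H
  atom 5: C, bond orders sum to 2 (valence 4) → 2 H
  atom 6: C, bond orders sum to 4 (valence 4) → 0 H
  atom 7: O, bond orders sum to 1 (valence 2) → 1 H
  atom 8: O, bond orders sum to 2 (valence 2) → 0 H
  atom 9: C, bond orders sum to 3 (valence 4) → 1 H
  atom 10: S, bond orders sum to 1 (valence 2) → 1 H
  atom 11: C, bond orders sum to 2 (valence 4) → 2 H
  atom 12: aromatic c, 3 neighbours → 0 H
  atom 13: aromatic c, 3 neighbours → 0 H
  atom 14: C, bond orders sum to 2 (valence 4) → 2 H
  atom 15: C, bond orders sum to 1 (valence 4) → 3 H
  atom 16: aromatic c, 3 neighbours → 0 H
  atom 17: Cl (halogen, monovalent) → 0 H
  atom 18: aromatic c, 3 neighbours → 0 H
  atom 19: aromatic c, 2 neighbours → 1 H
  atom 20: aromatic c, 2 neighbours → 1 H
  atom 21: C, bond orders sum to 4 (valence 4) → 0 H
  atom 22: O, bond orders sum to 2 (valence 2) → 0 H
  atom 23: O, bond orders sum to 2 (valence 2) → 0 H
  atom 24: C, bond orders sum to 1 (valence 4) → 3 H
Totals → C:16, H:20, Cl:1, N:1, O:5, S:1.

C16H20ClNO5S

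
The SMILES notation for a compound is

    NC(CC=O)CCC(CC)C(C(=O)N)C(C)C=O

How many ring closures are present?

In SMILES, each pair of matching ring-closure digits denotes one ring-closing bond; the number of such bonds equals the number of independent rings.
Ring-closure bonds here: 0.

0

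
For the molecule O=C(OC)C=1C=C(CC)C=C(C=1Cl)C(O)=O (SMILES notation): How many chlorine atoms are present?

Scan the SMILES for Cl atoms (remember two-letter symbols like Cl and Br are single atoms).
Chlorine count: 1.

1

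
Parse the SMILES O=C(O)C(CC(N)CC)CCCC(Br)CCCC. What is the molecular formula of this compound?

Walk through each heavy atom and fill implicit hydrogens from standard valence (C 4, N 3, O 2, S 2, halogen 1):
  atom 1: O, bond orders sum to 2 (valence 2) → 0 H
  atom 2: C, bond orders sum to 4 (valence 4) → 0 H
  atom 3: O, bond orders sum to 1 (valence 2) → 1 H
  atom 4: C, bond orders sum to 3 (valence 4) → 1 H
  atom 5: C, bond orders sum to 2 (valence 4) → 2 H
  atom 6: C, bond orders sum to 3 (valence 4) → 1 H
  atom 7: N, bond orders sum to 1 (valence 3) → 2 H
  atom 8: C, bond orders sum to 2 (valence 4) → 2 H
  atom 9: C, bond orders sum to 1 (valence 4) → 3 H
  atom 10: C, bond orders sum to 2 (valence 4) → 2 H
  atom 11: C, bond orders sum to 2 (valence 4) → 2 H
  atom 12: C, bond orders sum to 2 (valence 4) → 2 H
  atom 13: C, bond orders sum to 3 (valence 4) → 1 H
  atom 14: Br (halogen, monovalent) → 0 H
  atom 15: C, bond orders sum to 2 (valence 4) → 2 H
  atom 16: C, bond orders sum to 2 (valence 4) → 2 H
  atom 17: C, bond orders sum to 2 (valence 4) → 2 H
  atom 18: C, bond orders sum to 1 (valence 4) → 3 H
Totals → C:14, H:28, Br:1, N:1, O:2.
In Hill order: C14H28BrNO2.

C14H28BrNO2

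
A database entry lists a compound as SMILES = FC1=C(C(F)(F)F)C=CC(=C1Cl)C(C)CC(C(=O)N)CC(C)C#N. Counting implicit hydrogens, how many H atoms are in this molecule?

Walk through each heavy atom and fill implicit hydrogens from standard valence (C 4, N 3, O 2, S 2, halogen 1):
  atom 1: F (halogen, monovalent) → 0 H
  atom 2: C, bond orders sum to 4 (valence 4) → 0 H
  atom 3: C, bond orders sum to 4 (valence 4) → 0 H
  atom 4: C, bond orders sum to 4 (valence 4) → 0 H
  atom 5: F (halogen, monovalent) → 0 H
  atom 6: F (halogen, monovalent) → 0 H
  atom 7: F (halogen, monovalent) → 0 H
  atom 8: C, bond orders sum to 3 (valence 4) → 1 H
  atom 9: C, bond orders sum to 3 (valence 4) → 1 H
  atom 10: C, bond orders sum to 4 (valence 4) → 0 H
  atom 11: C, bond orders sum to 4 (valence 4) → 0 H
  atom 12: Cl (halogen, monovalent) → 0 H
  atom 13: C, bond orders sum to 3 (valence 4) → 1 H
  atom 14: C, bond orders sum to 1 (valence 4) → 3 H
  atom 15: C, bond orders sum to 2 (valence 4) → 2 H
  atom 16: C, bond orders sum to 3 (valence 4) → 1 H
  atom 17: C, bond orders sum to 4 (valence 4) → 0 H
  atom 18: O, bond orders sum to 2 (valence 2) → 0 H
  atom 19: N, bond orders sum to 1 (valence 3) → 2 H
  atom 20: C, bond orders sum to 2 (valence 4) → 2 H
  atom 21: C, bond orders sum to 3 (valence 4) → 1 H
  atom 22: C, bond orders sum to 1 (valence 4) → 3 H
  atom 23: C, bond orders sum to 4 (valence 4) → 0 H
  atom 24: N, bond orders sum to 3 (valence 3) → 0 H
Total hydrogens: 17.

17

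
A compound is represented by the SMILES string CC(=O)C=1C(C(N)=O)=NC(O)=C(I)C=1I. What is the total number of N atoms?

Scan the SMILES for N atoms (remember two-letter symbols like Cl and Br are single atoms).
Nitrogen count: 2.

2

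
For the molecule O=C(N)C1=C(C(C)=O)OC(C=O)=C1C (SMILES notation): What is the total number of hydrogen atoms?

Walk through each heavy atom and fill implicit hydrogens from standard valence (C 4, N 3, O 2, S 2, halogen 1):
  atom 1: O, bond orders sum to 2 (valence 2) → 0 H
  atom 2: C, bond orders sum to 4 (valence 4) → 0 H
  atom 3: N, bond orders sum to 1 (valence 3) → 2 H
  atom 4: C, bond orders sum to 4 (valence 4) → 0 H
  atom 5: C, bond orders sum to 4 (valence 4) → 0 H
  atom 6: C, bond orders sum to 4 (valence 4) → 0 H
  atom 7: C, bond orders sum to 1 (valence 4) → 3 H
  atom 8: O, bond orders sum to 2 (valence 2) → 0 H
  atom 9: O, bond orders sum to 2 (valence 2) → 0 H
  atom 10: C, bond orders sum to 4 (valence 4) → 0 H
  atom 11: C, bond orders sum to 3 (valence 4) → 1 H
  atom 12: O, bond orders sum to 2 (valence 2) → 0 H
  atom 13: C, bond orders sum to 4 (valence 4) → 0 H
  atom 14: C, bond orders sum to 1 (valence 4) → 3 H
Total hydrogens: 9.

9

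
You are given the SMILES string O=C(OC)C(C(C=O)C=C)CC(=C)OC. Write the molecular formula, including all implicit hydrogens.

Walk through each heavy atom and fill implicit hydrogens from standard valence (C 4, N 3, O 2, S 2, halogen 1):
  atom 1: O, bond orders sum to 2 (valence 2) → 0 H
  atom 2: C, bond orders sum to 4 (valence 4) → 0 H
  atom 3: O, bond orders sum to 2 (valence 2) → 0 H
  atom 4: C, bond orders sum to 1 (valence 4) → 3 H
  atom 5: C, bond orders sum to 3 (valence 4) → 1 H
  atom 6: C, bond orders sum to 3 (valence 4) → 1 H
  atom 7: C, bond orders sum to 3 (valence 4) → 1 H
  atom 8: O, bond orders sum to 2 (valence 2) → 0 H
  atom 9: C, bond orders sum to 3 (valence 4) → 1 H
  atom 10: C, bond orders sum to 2 (valence 4) → 2 H
  atom 11: C, bond orders sum to 2 (valence 4) → 2 H
  atom 12: C, bond orders sum to 4 (valence 4) → 0 H
  atom 13: C, bond orders sum to 2 (valence 4) → 2 H
  atom 14: O, bond orders sum to 2 (valence 2) → 0 H
  atom 15: C, bond orders sum to 1 (valence 4) → 3 H
Totals → C:11, H:16, O:4.
In Hill order: C11H16O4.

C11H16O4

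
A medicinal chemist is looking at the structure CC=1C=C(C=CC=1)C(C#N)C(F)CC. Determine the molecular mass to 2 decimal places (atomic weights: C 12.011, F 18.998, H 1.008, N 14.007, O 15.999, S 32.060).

First, the molecular formula is C12H14FN (counting implicit H from valence).
  C: 12 × 12.011 = 144.132
  F: 1 × 18.998 = 18.998
  H: 14 × 1.008 = 14.112
  N: 1 × 14.007 = 14.007
Sum: 12×12.011 + 1×18.998 + 14×1.008 + 1×14.007 = 191.249 → 191.25 g/mol.

191.25 g/mol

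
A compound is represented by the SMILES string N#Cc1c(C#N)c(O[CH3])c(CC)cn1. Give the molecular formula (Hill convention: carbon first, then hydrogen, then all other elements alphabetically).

C10H9N3O

Walk through each heavy atom and fill implicit hydrogens from standard valence (C 4, N 3, O 2, S 2, halogen 1); for lowercase aromatic atoms, an aromatic c carries 1 H when it has two neighbours and 0 H with three, and aromatic n carries 0 H:
  atom 1: N, bond orders sum to 3 (valence 3) → 0 H
  atom 2: C, bond orders sum to 4 (valence 4) → 0 H
  atom 3: aromatic c, 3 neighbours → 0 H
  atom 4: aromatic c, 3 neighbours → 0 H
  atom 5: C, bond orders sum to 4 (valence 4) → 0 H
  atom 6: N, bond orders sum to 3 (valence 3) → 0 H
  atom 7: aromatic c, 3 neighbours → 0 H
  atom 8: O, bond orders sum to 2 (valence 2) → 0 H
  atom 9: C with explicit H count 3
  atom 10: aromatic c, 3 neighbours → 0 H
  atom 11: C, bond orders sum to 2 (valence 4) → 2 H
  atom 12: C, bond orders sum to 1 (valence 4) → 3 H
  atom 13: aromatic c, 2 neighbours → 1 H
  atom 14: aromatic n, 2 neighbours → 0 H
Totals → C:10, H:9, N:3, O:1.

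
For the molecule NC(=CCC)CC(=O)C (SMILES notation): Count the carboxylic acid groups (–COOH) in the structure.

0

Scan the SMILES for the carboxylic acid motif — none present.
Groups that are present: 1 alkene, 1 ketone, 1 primary amine.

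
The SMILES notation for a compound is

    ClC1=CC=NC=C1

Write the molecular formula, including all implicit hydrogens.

C5H4ClN

Walk through each heavy atom and fill implicit hydrogens from standard valence (C 4, N 3, O 2, S 2, halogen 1):
  atom 1: Cl (halogen, monovalent) → 0 H
  atom 2: C, bond orders sum to 4 (valence 4) → 0 H
  atom 3: C, bond orders sum to 3 (valence 4) → 1 H
  atom 4: C, bond orders sum to 3 (valence 4) → 1 H
  atom 5: N, bond orders sum to 3 (valence 3) → 0 H
  atom 6: C, bond orders sum to 3 (valence 4) → 1 H
  atom 7: C, bond orders sum to 3 (valence 4) → 1 H
Totals → C:5, H:4, Cl:1, N:1.
In Hill order: C5H4ClN.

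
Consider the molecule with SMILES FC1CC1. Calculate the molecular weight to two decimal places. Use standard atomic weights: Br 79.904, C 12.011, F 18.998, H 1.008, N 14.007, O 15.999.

60.07 g/mol

First, the molecular formula is C3H5F (counting implicit H from valence).
  C: 3 × 12.011 = 36.033
  F: 1 × 18.998 = 18.998
  H: 5 × 1.008 = 5.040
Sum: 3×12.011 + 1×18.998 + 5×1.008 = 60.071 → 60.07 g/mol.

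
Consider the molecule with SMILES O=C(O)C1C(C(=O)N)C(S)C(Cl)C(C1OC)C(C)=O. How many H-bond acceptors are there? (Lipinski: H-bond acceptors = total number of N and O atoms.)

N atoms: 1; O atoms: 5.
Lipinski HBA = 1 + 5 = 6.

6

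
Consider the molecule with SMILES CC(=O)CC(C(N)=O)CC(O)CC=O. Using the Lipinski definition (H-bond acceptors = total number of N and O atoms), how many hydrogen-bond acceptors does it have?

N atoms: 1; O atoms: 4.
Lipinski HBA = 1 + 4 = 5.

5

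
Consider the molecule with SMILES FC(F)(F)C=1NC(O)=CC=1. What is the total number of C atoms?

5

Count every carbon token in the SMILES (each C, including those in ring-closure positions and inside branches).
Carbon count: 5.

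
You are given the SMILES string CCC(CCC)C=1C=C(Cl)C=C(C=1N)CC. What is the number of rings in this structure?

In SMILES, each pair of matching ring-closure digits denotes one ring-closing bond; the number of such bonds equals the number of independent rings.
Ring-closure bonds here: 1.

1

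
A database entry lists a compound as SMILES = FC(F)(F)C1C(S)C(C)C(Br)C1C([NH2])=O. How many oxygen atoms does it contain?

1

Scan the SMILES for O atoms (remember two-letter symbols like Cl and Br are single atoms).
Oxygen count: 1.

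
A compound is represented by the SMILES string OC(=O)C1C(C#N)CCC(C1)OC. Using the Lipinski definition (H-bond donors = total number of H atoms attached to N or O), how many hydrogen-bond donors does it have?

Donors: find every N or O and count the H atoms it carries.
  atom 1 (O): bond orders sum to 1 → 1 H
  atom 3 (O): bond orders sum to 2 → 0 H
  atom 7 (N): bond orders sum to 3 → 0 H
  atom 12 (O): bond orders sum to 2 → 0 H
Lipinski HBD = 1.

1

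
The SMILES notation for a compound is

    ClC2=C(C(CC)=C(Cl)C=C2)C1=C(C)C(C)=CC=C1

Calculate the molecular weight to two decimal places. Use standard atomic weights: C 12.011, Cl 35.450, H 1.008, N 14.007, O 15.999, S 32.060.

First, the molecular formula is C16H16Cl2 (counting implicit H from valence).
  C: 16 × 12.011 = 192.176
  Cl: 2 × 35.450 = 70.900
  H: 16 × 1.008 = 16.128
Sum: 16×12.011 + 2×35.450 + 16×1.008 = 279.204 → 279.20 g/mol.

279.20 g/mol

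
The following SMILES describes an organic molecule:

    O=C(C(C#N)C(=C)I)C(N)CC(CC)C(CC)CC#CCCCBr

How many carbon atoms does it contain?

19

Count every carbon token in the SMILES (each C, including those in ring-closure positions and inside branches).
Carbon count: 19.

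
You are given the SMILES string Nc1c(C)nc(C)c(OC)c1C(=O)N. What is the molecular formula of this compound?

Walk through each heavy atom and fill implicit hydrogens from standard valence (C 4, N 3, O 2, S 2, halogen 1); for lowercase aromatic atoms, an aromatic c carries 1 H when it has two neighbours and 0 H with three, and aromatic n carries 0 H:
  atom 1: N, bond orders sum to 1 (valence 3) → 2 H
  atom 2: aromatic c, 3 neighbours → 0 H
  atom 3: aromatic c, 3 neighbours → 0 H
  atom 4: C, bond orders sum to 1 (valence 4) → 3 H
  atom 5: aromatic n, 2 neighbours → 0 H
  atom 6: aromatic c, 3 neighbours → 0 H
  atom 7: C, bond orders sum to 1 (valence 4) → 3 H
  atom 8: aromatic c, 3 neighbours → 0 H
  atom 9: O, bond orders sum to 2 (valence 2) → 0 H
  atom 10: C, bond orders sum to 1 (valence 4) → 3 H
  atom 11: aromatic c, 3 neighbours → 0 H
  atom 12: C, bond orders sum to 4 (valence 4) → 0 H
  atom 13: O, bond orders sum to 2 (valence 2) → 0 H
  atom 14: N, bond orders sum to 1 (valence 3) → 2 H
Totals → C:9, H:13, N:3, O:2.
In Hill order: C9H13N3O2.

C9H13N3O2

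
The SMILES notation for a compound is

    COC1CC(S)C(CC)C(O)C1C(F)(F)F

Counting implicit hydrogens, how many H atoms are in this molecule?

Walk through each heavy atom and fill implicit hydrogens from standard valence (C 4, N 3, O 2, S 2, halogen 1):
  atom 1: C, bond orders sum to 1 (valence 4) → 3 H
  atom 2: O, bond orders sum to 2 (valence 2) → 0 H
  atom 3: C, bond orders sum to 3 (valence 4) → 1 H
  atom 4: C, bond orders sum to 2 (valence 4) → 2 H
  atom 5: C, bond orders sum to 3 (valence 4) → 1 H
  atom 6: S, bond orders sum to 1 (valence 2) → 1 H
  atom 7: C, bond orders sum to 3 (valence 4) → 1 H
  atom 8: C, bond orders sum to 2 (valence 4) → 2 H
  atom 9: C, bond orders sum to 1 (valence 4) → 3 H
  atom 10: C, bond orders sum to 3 (valence 4) → 1 H
  atom 11: O, bond orders sum to 1 (valence 2) → 1 H
  atom 12: C, bond orders sum to 3 (valence 4) → 1 H
  atom 13: C, bond orders sum to 4 (valence 4) → 0 H
  atom 14: F (halogen, monovalent) → 0 H
  atom 15: F (halogen, monovalent) → 0 H
  atom 16: F (halogen, monovalent) → 0 H
Total hydrogens: 17.

17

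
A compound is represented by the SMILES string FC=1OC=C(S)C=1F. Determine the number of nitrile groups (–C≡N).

0

Scan the SMILES for the nitrile motif — none present.
Groups that are present: 1 thiol.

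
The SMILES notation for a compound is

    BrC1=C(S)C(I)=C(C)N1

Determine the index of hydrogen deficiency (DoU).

Degree of unsaturation = (number of rings) + (number of π bonds).
Ring closures in the SMILES: 1.
π bonds: 2 double bonds (each 1 DoU) → 2 DoU from unsaturation.
Total DoU = 1 + 2 = 3.

3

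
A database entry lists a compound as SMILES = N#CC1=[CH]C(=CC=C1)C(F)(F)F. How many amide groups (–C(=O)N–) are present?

0

Scan the SMILES for the amide motif — none present.
Groups that are present: 1 nitrile.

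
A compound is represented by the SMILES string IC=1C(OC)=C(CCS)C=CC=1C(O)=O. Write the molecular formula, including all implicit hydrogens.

C10H11IO3S

Walk through each heavy atom and fill implicit hydrogens from standard valence (C 4, N 3, O 2, S 2, halogen 1):
  atom 1: I (halogen, monovalent) → 0 H
  atom 2: C, bond orders sum to 4 (valence 4) → 0 H
  atom 3: C, bond orders sum to 4 (valence 4) → 0 H
  atom 4: O, bond orders sum to 2 (valence 2) → 0 H
  atom 5: C, bond orders sum to 1 (valence 4) → 3 H
  atom 6: C, bond orders sum to 4 (valence 4) → 0 H
  atom 7: C, bond orders sum to 2 (valence 4) → 2 H
  atom 8: C, bond orders sum to 2 (valence 4) → 2 H
  atom 9: S, bond orders sum to 1 (valence 2) → 1 H
  atom 10: C, bond orders sum to 3 (valence 4) → 1 H
  atom 11: C, bond orders sum to 3 (valence 4) → 1 H
  atom 12: C, bond orders sum to 4 (valence 4) → 0 H
  atom 13: C, bond orders sum to 4 (valence 4) → 0 H
  atom 14: O, bond orders sum to 1 (valence 2) → 1 H
  atom 15: O, bond orders sum to 2 (valence 2) → 0 H
Totals → C:10, H:11, I:1, O:3, S:1.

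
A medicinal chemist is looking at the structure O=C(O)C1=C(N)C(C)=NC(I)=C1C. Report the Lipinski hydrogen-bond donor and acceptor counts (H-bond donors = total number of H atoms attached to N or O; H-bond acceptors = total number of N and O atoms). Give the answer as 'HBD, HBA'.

Donors: find every N or O and count the H atoms it carries.
  atom 1 (O): bond orders sum to 2 → 0 H
  atom 3 (O): bond orders sum to 1 → 1 H
  atom 6 (N): bond orders sum to 1 → 2 H
  atom 9 (N): bond orders sum to 3 → 0 H
Lipinski HBD = 3.
Acceptors: N atoms = 2, O atoms = 2 → HBA = 4.

3, 4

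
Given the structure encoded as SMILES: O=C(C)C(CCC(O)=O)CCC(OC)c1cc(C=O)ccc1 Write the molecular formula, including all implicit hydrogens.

C17H22O5

Walk through each heavy atom and fill implicit hydrogens from standard valence (C 4, N 3, O 2, S 2, halogen 1); for lowercase aromatic atoms, an aromatic c carries 1 H when it has two neighbours and 0 H with three, and aromatic n carries 0 H:
  atom 1: O, bond orders sum to 2 (valence 2) → 0 H
  atom 2: C, bond orders sum to 4 (valence 4) → 0 H
  atom 3: C, bond orders sum to 1 (valence 4) → 3 H
  atom 4: C, bond orders sum to 3 (valence 4) → 1 H
  atom 5: C, bond orders sum to 2 (valence 4) → 2 H
  atom 6: C, bond orders sum to 2 (valence 4) → 2 H
  atom 7: C, bond orders sum to 4 (valence 4) → 0 H
  atom 8: O, bond orders sum to 1 (valence 2) → 1 H
  atom 9: O, bond orders sum to 2 (valence 2) → 0 H
  atom 10: C, bond orders sum to 2 (valence 4) → 2 H
  atom 11: C, bond orders sum to 2 (valence 4) → 2 H
  atom 12: C, bond orders sum to 3 (valence 4) → 1 H
  atom 13: O, bond orders sum to 2 (valence 2) → 0 H
  atom 14: C, bond orders sum to 1 (valence 4) → 3 H
  atom 15: aromatic c, 3 neighbours → 0 H
  atom 16: aromatic c, 2 neighbours → 1 H
  atom 17: aromatic c, 3 neighbours → 0 H
  atom 18: C, bond orders sum to 3 (valence 4) → 1 H
  atom 19: O, bond orders sum to 2 (valence 2) → 0 H
  atom 20: aromatic c, 2 neighbours → 1 H
  atom 21: aromatic c, 2 neighbours → 1 H
  atom 22: aromatic c, 2 neighbours → 1 H
Totals → C:17, H:22, O:5.
In Hill order: C17H22O5.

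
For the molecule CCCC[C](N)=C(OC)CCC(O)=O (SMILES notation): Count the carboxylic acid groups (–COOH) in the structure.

1

The carboxylic acid motif appears at heavy-atom position 12 in the SMILES.
Other groups present: 1 alkene, 1 ether, 1 primary amine.
Carboxylic acid count: 1.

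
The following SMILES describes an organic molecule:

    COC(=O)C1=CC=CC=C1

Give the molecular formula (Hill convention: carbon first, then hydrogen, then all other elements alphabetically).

Walk through each heavy atom and fill implicit hydrogens from standard valence (C 4, N 3, O 2, S 2, halogen 1):
  atom 1: C, bond orders sum to 1 (valence 4) → 3 H
  atom 2: O, bond orders sum to 2 (valence 2) → 0 H
  atom 3: C, bond orders sum to 4 (valence 4) → 0 H
  atom 4: O, bond orders sum to 2 (valence 2) → 0 H
  atom 5: C, bond orders sum to 4 (valence 4) → 0 H
  atom 6: C, bond orders sum to 3 (valence 4) → 1 H
  atom 7: C, bond orders sum to 3 (valence 4) → 1 H
  atom 8: C, bond orders sum to 3 (valence 4) → 1 H
  atom 9: C, bond orders sum to 3 (valence 4) → 1 H
  atom 10: C, bond orders sum to 3 (valence 4) → 1 H
Totals → C:8, H:8, O:2.

C8H8O2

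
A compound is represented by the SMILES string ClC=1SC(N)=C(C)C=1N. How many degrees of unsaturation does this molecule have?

Molecular formula: C5H7ClN2S.
DoU = (2C + 2 + N − H − X) / 2, where X is the halogen count and O/S are ignored.
    = (2·5 + 2 + 2 − 7 − 1) / 2 = 6 / 2 = 3.

3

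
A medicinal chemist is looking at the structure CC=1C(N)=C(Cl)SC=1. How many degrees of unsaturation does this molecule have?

Degree of unsaturation = (number of rings) + (number of π bonds).
Ring closures in the SMILES: 1.
π bonds: 2 double bonds (each 1 DoU) → 2 DoU from unsaturation.
Total DoU = 1 + 2 = 3.

3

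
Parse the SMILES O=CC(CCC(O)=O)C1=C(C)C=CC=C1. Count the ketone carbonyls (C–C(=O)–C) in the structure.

Scan the SMILES for the ketone motif — none present.
Groups that are present: 1 aldehyde, 1 carboxylic acid.

0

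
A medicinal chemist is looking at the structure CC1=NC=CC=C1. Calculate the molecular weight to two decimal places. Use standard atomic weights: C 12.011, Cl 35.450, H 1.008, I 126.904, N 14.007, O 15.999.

93.13 g/mol

First, the molecular formula is C6H7N (counting implicit H from valence).
  C: 6 × 12.011 = 72.066
  H: 7 × 1.008 = 7.056
  N: 1 × 14.007 = 14.007
Sum: 6×12.011 + 7×1.008 + 1×14.007 = 93.129 → 93.13 g/mol.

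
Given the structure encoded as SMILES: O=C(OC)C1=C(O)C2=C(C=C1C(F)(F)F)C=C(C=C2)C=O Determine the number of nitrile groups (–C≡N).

Scan the SMILES for the nitrile motif — none present.
Groups that are present: 1 aldehyde, 1 ester, 1 hydroxyl.

0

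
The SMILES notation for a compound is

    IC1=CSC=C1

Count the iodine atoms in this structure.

Scan the SMILES for I atoms (remember two-letter symbols like Cl and Br are single atoms).
Iodine count: 1.

1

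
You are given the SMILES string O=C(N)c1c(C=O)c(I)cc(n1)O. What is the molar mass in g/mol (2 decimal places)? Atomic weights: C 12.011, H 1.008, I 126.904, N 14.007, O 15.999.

292.03 g/mol

First, the molecular formula is C7H5IN2O3 (counting implicit H from valence).
  C: 7 × 12.011 = 84.077
  H: 5 × 1.008 = 5.040
  I: 1 × 126.904 = 126.904
  N: 2 × 14.007 = 28.014
  O: 3 × 15.999 = 47.997
Sum: 7×12.011 + 5×1.008 + 1×126.904 + 2×14.007 + 3×15.999 = 292.032 → 292.03 g/mol.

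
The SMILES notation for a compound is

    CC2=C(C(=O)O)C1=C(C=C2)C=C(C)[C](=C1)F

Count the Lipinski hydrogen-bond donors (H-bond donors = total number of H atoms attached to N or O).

1

Donors: find every N or O and count the H atoms it carries.
  atom 5 (O): bond orders sum to 2 → 0 H
  atom 6 (O): bond orders sum to 1 → 1 H
Lipinski HBD = 1.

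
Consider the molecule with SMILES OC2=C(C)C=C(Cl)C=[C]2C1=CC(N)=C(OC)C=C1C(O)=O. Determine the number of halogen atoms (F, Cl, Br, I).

1

Halogen atoms appear at heavy-atom position 7 (1×Cl).
Other groups present: 1 carboxylic acid, 1 ether, 1 hydroxyl, 1 primary amine.
Halogen count: 1.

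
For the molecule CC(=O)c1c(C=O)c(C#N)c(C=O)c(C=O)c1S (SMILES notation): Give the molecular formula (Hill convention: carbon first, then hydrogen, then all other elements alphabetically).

C12H7NO4S

Walk through each heavy atom and fill implicit hydrogens from standard valence (C 4, N 3, O 2, S 2, halogen 1); for lowercase aromatic atoms, an aromatic c carries 1 H when it has two neighbours and 0 H with three, and aromatic n carries 0 H:
  atom 1: C, bond orders sum to 1 (valence 4) → 3 H
  atom 2: C, bond orders sum to 4 (valence 4) → 0 H
  atom 3: O, bond orders sum to 2 (valence 2) → 0 H
  atom 4: aromatic c, 3 neighbours → 0 H
  atom 5: aromatic c, 3 neighbours → 0 H
  atom 6: C, bond orders sum to 3 (valence 4) → 1 H
  atom 7: O, bond orders sum to 2 (valence 2) → 0 H
  atom 8: aromatic c, 3 neighbours → 0 H
  atom 9: C, bond orders sum to 4 (valence 4) → 0 H
  atom 10: N, bond orders sum to 3 (valence 3) → 0 H
  atom 11: aromatic c, 3 neighbours → 0 H
  atom 12: C, bond orders sum to 3 (valence 4) → 1 H
  atom 13: O, bond orders sum to 2 (valence 2) → 0 H
  atom 14: aromatic c, 3 neighbours → 0 H
  atom 15: C, bond orders sum to 3 (valence 4) → 1 H
  atom 16: O, bond orders sum to 2 (valence 2) → 0 H
  atom 17: aromatic c, 3 neighbours → 0 H
  atom 18: S, bond orders sum to 1 (valence 2) → 1 H
Totals → C:12, H:7, N:1, O:4, S:1.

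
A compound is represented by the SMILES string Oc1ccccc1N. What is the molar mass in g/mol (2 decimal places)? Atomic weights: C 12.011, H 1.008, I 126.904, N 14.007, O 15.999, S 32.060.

109.13 g/mol

First, the molecular formula is C6H7NO (counting implicit H from valence).
  C: 6 × 12.011 = 72.066
  H: 7 × 1.008 = 7.056
  N: 1 × 14.007 = 14.007
  O: 1 × 15.999 = 15.999
Sum: 6×12.011 + 7×1.008 + 1×14.007 + 1×15.999 = 109.128 → 109.13 g/mol.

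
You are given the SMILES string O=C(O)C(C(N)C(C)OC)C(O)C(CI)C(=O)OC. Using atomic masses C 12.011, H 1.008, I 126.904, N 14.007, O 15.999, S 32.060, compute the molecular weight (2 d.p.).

389.19 g/mol

First, the molecular formula is C11H20INO6 (counting implicit H from valence).
  C: 11 × 12.011 = 132.121
  H: 20 × 1.008 = 20.160
  I: 1 × 126.904 = 126.904
  N: 1 × 14.007 = 14.007
  O: 6 × 15.999 = 95.994
Sum: 11×12.011 + 20×1.008 + 1×126.904 + 1×14.007 + 6×15.999 = 389.186 → 389.19 g/mol.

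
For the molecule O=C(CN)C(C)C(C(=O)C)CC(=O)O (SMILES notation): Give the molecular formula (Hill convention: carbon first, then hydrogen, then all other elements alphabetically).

C9H15NO4

Walk through each heavy atom and fill implicit hydrogens from standard valence (C 4, N 3, O 2, S 2, halogen 1):
  atom 1: O, bond orders sum to 2 (valence 2) → 0 H
  atom 2: C, bond orders sum to 4 (valence 4) → 0 H
  atom 3: C, bond orders sum to 2 (valence 4) → 2 H
  atom 4: N, bond orders sum to 1 (valence 3) → 2 H
  atom 5: C, bond orders sum to 3 (valence 4) → 1 H
  atom 6: C, bond orders sum to 1 (valence 4) → 3 H
  atom 7: C, bond orders sum to 3 (valence 4) → 1 H
  atom 8: C, bond orders sum to 4 (valence 4) → 0 H
  atom 9: O, bond orders sum to 2 (valence 2) → 0 H
  atom 10: C, bond orders sum to 1 (valence 4) → 3 H
  atom 11: C, bond orders sum to 2 (valence 4) → 2 H
  atom 12: C, bond orders sum to 4 (valence 4) → 0 H
  atom 13: O, bond orders sum to 2 (valence 2) → 0 H
  atom 14: O, bond orders sum to 1 (valence 2) → 1 H
Totals → C:9, H:15, N:1, O:4.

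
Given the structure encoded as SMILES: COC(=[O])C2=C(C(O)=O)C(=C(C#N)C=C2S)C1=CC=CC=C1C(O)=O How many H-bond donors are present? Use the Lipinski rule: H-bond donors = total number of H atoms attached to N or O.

Donors: find every N or O and count the H atoms it carries.
  atom 2 (O): bond orders sum to 2 → 0 H
  atom 4 (O): bond orders sum to 2 → 0 H
  atom 8 (O): bond orders sum to 1 → 1 H
  atom 9 (O): bond orders sum to 2 → 0 H
  atom 13 (N): bond orders sum to 3 → 0 H
  atom 24 (O): bond orders sum to 1 → 1 H
  atom 25 (O): bond orders sum to 2 → 0 H
Lipinski HBD = 2.

2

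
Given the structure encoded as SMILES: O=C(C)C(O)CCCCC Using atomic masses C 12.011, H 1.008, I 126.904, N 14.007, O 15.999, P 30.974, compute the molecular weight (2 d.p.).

144.21 g/mol

First, the molecular formula is C8H16O2 (counting implicit H from valence).
  C: 8 × 12.011 = 96.088
  H: 16 × 1.008 = 16.128
  O: 2 × 15.999 = 31.998
Sum: 8×12.011 + 16×1.008 + 2×15.999 = 144.214 → 144.21 g/mol.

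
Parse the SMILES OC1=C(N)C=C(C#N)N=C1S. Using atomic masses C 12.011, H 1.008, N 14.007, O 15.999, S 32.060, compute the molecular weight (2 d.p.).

167.19 g/mol

First, the molecular formula is C6H5N3OS (counting implicit H from valence).
  C: 6 × 12.011 = 72.066
  H: 5 × 1.008 = 5.040
  N: 3 × 14.007 = 42.021
  O: 1 × 15.999 = 15.999
  S: 1 × 32.060 = 32.060
Sum: 6×12.011 + 5×1.008 + 3×14.007 + 1×15.999 + 1×32.060 = 167.186 → 167.19 g/mol.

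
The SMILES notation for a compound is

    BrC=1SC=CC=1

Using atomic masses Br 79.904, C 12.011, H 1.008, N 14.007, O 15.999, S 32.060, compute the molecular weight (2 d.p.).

163.03 g/mol

First, the molecular formula is C4H3BrS (counting implicit H from valence).
  Br: 1 × 79.904 = 79.904
  C: 4 × 12.011 = 48.044
  H: 3 × 1.008 = 3.024
  S: 1 × 32.060 = 32.060
Sum: 1×79.904 + 4×12.011 + 3×1.008 + 1×32.060 = 163.032 → 163.03 g/mol.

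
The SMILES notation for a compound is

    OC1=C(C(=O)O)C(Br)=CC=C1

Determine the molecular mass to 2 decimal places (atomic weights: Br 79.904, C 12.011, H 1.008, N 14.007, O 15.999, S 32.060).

217.02 g/mol

First, the molecular formula is C7H5BrO3 (counting implicit H from valence).
  Br: 1 × 79.904 = 79.904
  C: 7 × 12.011 = 84.077
  H: 5 × 1.008 = 5.040
  O: 3 × 15.999 = 47.997
Sum: 1×79.904 + 7×12.011 + 5×1.008 + 3×15.999 = 217.018 → 217.02 g/mol.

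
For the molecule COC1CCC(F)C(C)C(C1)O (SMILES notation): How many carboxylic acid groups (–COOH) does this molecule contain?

Scan the SMILES for the carboxylic acid motif — none present.
Groups that are present: 1 ether, 1 hydroxyl.

0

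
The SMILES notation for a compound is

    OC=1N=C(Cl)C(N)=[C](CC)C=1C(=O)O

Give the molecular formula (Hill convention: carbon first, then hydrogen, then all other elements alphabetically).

C8H9ClN2O3

Walk through each heavy atom and fill implicit hydrogens from standard valence (C 4, N 3, O 2, S 2, halogen 1):
  atom 1: O, bond orders sum to 1 (valence 2) → 1 H
  atom 2: C, bond orders sum to 4 (valence 4) → 0 H
  atom 3: N, bond orders sum to 3 (valence 3) → 0 H
  atom 4: C, bond orders sum to 4 (valence 4) → 0 H
  atom 5: Cl (halogen, monovalent) → 0 H
  atom 6: C, bond orders sum to 4 (valence 4) → 0 H
  atom 7: N, bond orders sum to 1 (valence 3) → 2 H
  atom 8: C with explicit H count 0
  atom 9: C, bond orders sum to 2 (valence 4) → 2 H
  atom 10: C, bond orders sum to 1 (valence 4) → 3 H
  atom 11: C, bond orders sum to 4 (valence 4) → 0 H
  atom 12: C, bond orders sum to 4 (valence 4) → 0 H
  atom 13: O, bond orders sum to 2 (valence 2) → 0 H
  atom 14: O, bond orders sum to 1 (valence 2) → 1 H
Totals → C:8, H:9, Cl:1, N:2, O:3.
In Hill order: C8H9ClN2O3.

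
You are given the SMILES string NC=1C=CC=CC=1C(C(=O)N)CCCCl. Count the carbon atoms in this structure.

11

Count every carbon token in the SMILES (each C, including those in ring-closure positions and inside branches).
Carbon count: 11.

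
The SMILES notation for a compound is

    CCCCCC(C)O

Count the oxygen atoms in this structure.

Scan the SMILES for O atoms (remember two-letter symbols like Cl and Br are single atoms).
Oxygen count: 1.

1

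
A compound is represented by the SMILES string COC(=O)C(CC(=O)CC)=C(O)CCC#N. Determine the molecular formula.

C11H15NO4

Walk through each heavy atom and fill implicit hydrogens from standard valence (C 4, N 3, O 2, S 2, halogen 1):
  atom 1: C, bond orders sum to 1 (valence 4) → 3 H
  atom 2: O, bond orders sum to 2 (valence 2) → 0 H
  atom 3: C, bond orders sum to 4 (valence 4) → 0 H
  atom 4: O, bond orders sum to 2 (valence 2) → 0 H
  atom 5: C, bond orders sum to 4 (valence 4) → 0 H
  atom 6: C, bond orders sum to 2 (valence 4) → 2 H
  atom 7: C, bond orders sum to 4 (valence 4) → 0 H
  atom 8: O, bond orders sum to 2 (valence 2) → 0 H
  atom 9: C, bond orders sum to 2 (valence 4) → 2 H
  atom 10: C, bond orders sum to 1 (valence 4) → 3 H
  atom 11: C, bond orders sum to 4 (valence 4) → 0 H
  atom 12: O, bond orders sum to 1 (valence 2) → 1 H
  atom 13: C, bond orders sum to 2 (valence 4) → 2 H
  atom 14: C, bond orders sum to 2 (valence 4) → 2 H
  atom 15: C, bond orders sum to 4 (valence 4) → 0 H
  atom 16: N, bond orders sum to 3 (valence 3) → 0 H
Totals → C:11, H:15, N:1, O:4.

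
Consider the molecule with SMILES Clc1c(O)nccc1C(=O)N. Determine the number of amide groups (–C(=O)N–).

The amide motif appears at heavy-atom position 9 in the SMILES.
Other groups present: 1 hydroxyl.
Amide count: 1.

1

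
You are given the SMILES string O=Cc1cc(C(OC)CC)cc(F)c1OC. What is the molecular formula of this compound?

Walk through each heavy atom and fill implicit hydrogens from standard valence (C 4, N 3, O 2, S 2, halogen 1); for lowercase aromatic atoms, an aromatic c carries 1 H when it has two neighbours and 0 H with three, and aromatic n carries 0 H:
  atom 1: O, bond orders sum to 2 (valence 2) → 0 H
  atom 2: C, bond orders sum to 3 (valence 4) → 1 H
  atom 3: aromatic c, 3 neighbours → 0 H
  atom 4: aromatic c, 2 neighbours → 1 H
  atom 5: aromatic c, 3 neighbours → 0 H
  atom 6: C, bond orders sum to 3 (valence 4) → 1 H
  atom 7: O, bond orders sum to 2 (valence 2) → 0 H
  atom 8: C, bond orders sum to 1 (valence 4) → 3 H
  atom 9: C, bond orders sum to 2 (valence 4) → 2 H
  atom 10: C, bond orders sum to 1 (valence 4) → 3 H
  atom 11: aromatic c, 2 neighbours → 1 H
  atom 12: aromatic c, 3 neighbours → 0 H
  atom 13: F (halogen, monovalent) → 0 H
  atom 14: aromatic c, 3 neighbours → 0 H
  atom 15: O, bond orders sum to 2 (valence 2) → 0 H
  atom 16: C, bond orders sum to 1 (valence 4) → 3 H
Totals → C:12, H:15, F:1, O:3.
In Hill order: C12H15FO3.

C12H15FO3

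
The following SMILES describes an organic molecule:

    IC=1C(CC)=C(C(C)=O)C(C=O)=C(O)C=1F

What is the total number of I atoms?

1

Scan the SMILES for I atoms (remember two-letter symbols like Cl and Br are single atoms).
Iodine count: 1.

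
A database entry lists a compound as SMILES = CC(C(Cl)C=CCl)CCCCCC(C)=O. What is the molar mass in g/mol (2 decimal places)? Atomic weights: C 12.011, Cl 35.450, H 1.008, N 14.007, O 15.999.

251.19 g/mol

First, the molecular formula is C12H20Cl2O (counting implicit H from valence).
  C: 12 × 12.011 = 144.132
  Cl: 2 × 35.450 = 70.900
  H: 20 × 1.008 = 20.160
  O: 1 × 15.999 = 15.999
Sum: 12×12.011 + 2×35.450 + 20×1.008 + 1×15.999 = 251.191 → 251.19 g/mol.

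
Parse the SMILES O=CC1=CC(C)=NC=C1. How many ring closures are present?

In SMILES, each pair of matching ring-closure digits denotes one ring-closing bond; the number of such bonds equals the number of independent rings.
Ring-closure bonds here: 1.

1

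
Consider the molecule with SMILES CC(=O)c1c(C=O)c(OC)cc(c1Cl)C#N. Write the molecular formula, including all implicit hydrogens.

C11H8ClNO3

Walk through each heavy atom and fill implicit hydrogens from standard valence (C 4, N 3, O 2, S 2, halogen 1); for lowercase aromatic atoms, an aromatic c carries 1 H when it has two neighbours and 0 H with three, and aromatic n carries 0 H:
  atom 1: C, bond orders sum to 1 (valence 4) → 3 H
  atom 2: C, bond orders sum to 4 (valence 4) → 0 H
  atom 3: O, bond orders sum to 2 (valence 2) → 0 H
  atom 4: aromatic c, 3 neighbours → 0 H
  atom 5: aromatic c, 3 neighbours → 0 H
  atom 6: C, bond orders sum to 3 (valence 4) → 1 H
  atom 7: O, bond orders sum to 2 (valence 2) → 0 H
  atom 8: aromatic c, 3 neighbours → 0 H
  atom 9: O, bond orders sum to 2 (valence 2) → 0 H
  atom 10: C, bond orders sum to 1 (valence 4) → 3 H
  atom 11: aromatic c, 2 neighbours → 1 H
  atom 12: aromatic c, 3 neighbours → 0 H
  atom 13: aromatic c, 3 neighbours → 0 H
  atom 14: Cl (halogen, monovalent) → 0 H
  atom 15: C, bond orders sum to 4 (valence 4) → 0 H
  atom 16: N, bond orders sum to 3 (valence 3) → 0 H
Totals → C:11, H:8, Cl:1, N:1, O:3.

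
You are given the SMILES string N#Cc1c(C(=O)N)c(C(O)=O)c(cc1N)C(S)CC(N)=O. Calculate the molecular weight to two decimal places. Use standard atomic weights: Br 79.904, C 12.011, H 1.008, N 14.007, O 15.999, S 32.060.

First, the molecular formula is C12H12N4O4S (counting implicit H from valence).
  C: 12 × 12.011 = 144.132
  H: 12 × 1.008 = 12.096
  N: 4 × 14.007 = 56.028
  O: 4 × 15.999 = 63.996
  S: 1 × 32.060 = 32.060
Sum: 12×12.011 + 12×1.008 + 4×14.007 + 4×15.999 + 1×32.060 = 308.312 → 308.31 g/mol.

308.31 g/mol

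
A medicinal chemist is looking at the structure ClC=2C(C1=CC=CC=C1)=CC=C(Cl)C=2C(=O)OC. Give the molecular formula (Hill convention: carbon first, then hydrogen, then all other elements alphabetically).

Walk through each heavy atom and fill implicit hydrogens from standard valence (C 4, N 3, O 2, S 2, halogen 1):
  atom 1: Cl (halogen, monovalent) → 0 H
  atom 2: C, bond orders sum to 4 (valence 4) → 0 H
  atom 3: C, bond orders sum to 4 (valence 4) → 0 H
  atom 4: C, bond orders sum to 4 (valence 4) → 0 H
  atom 5: C, bond orders sum to 3 (valence 4) → 1 H
  atom 6: C, bond orders sum to 3 (valence 4) → 1 H
  atom 7: C, bond orders sum to 3 (valence 4) → 1 H
  atom 8: C, bond orders sum to 3 (valence 4) → 1 H
  atom 9: C, bond orders sum to 3 (valence 4) → 1 H
  atom 10: C, bond orders sum to 3 (valence 4) → 1 H
  atom 11: C, bond orders sum to 3 (valence 4) → 1 H
  atom 12: C, bond orders sum to 4 (valence 4) → 0 H
  atom 13: Cl (halogen, monovalent) → 0 H
  atom 14: C, bond orders sum to 4 (valence 4) → 0 H
  atom 15: C, bond orders sum to 4 (valence 4) → 0 H
  atom 16: O, bond orders sum to 2 (valence 2) → 0 H
  atom 17: O, bond orders sum to 2 (valence 2) → 0 H
  atom 18: C, bond orders sum to 1 (valence 4) → 3 H
Totals → C:14, H:10, Cl:2, O:2.
In Hill order: C14H10Cl2O2.

C14H10Cl2O2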